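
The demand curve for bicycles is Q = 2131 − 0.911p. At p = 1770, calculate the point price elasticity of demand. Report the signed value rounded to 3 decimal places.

dQ/dp = −0.911. At p = 1770, Q = 2131 − 0.911(1770) = 518.53.
Ed = (dQ/dp)·(p/Q) = −0.911 × (1770/518.53) = -3.10969…

-3.110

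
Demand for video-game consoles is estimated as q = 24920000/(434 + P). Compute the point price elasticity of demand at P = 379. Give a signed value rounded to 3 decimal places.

dq/dP = −24920000/(434 + P)² = -37.7022. At P = 379, q = 30651.9.
Ed = (dq/dP)·(P/q) = (-37.7022) × (379/30651.9) = -0.46617…

-0.466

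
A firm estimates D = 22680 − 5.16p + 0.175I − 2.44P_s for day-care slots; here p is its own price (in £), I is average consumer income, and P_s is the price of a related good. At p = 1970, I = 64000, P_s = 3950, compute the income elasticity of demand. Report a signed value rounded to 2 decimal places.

At the given values, D = 22680 − 5.16(1970) + 0.175(64000) − 2.44(3950) = 14076.8.
∂D/∂I = 0.175.
E = (0.175) × (64000/14076.8) = 0.7956…

0.80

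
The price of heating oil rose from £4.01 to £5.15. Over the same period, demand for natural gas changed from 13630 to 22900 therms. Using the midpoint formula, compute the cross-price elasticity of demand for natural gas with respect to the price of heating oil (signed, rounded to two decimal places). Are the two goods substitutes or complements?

%ΔQ_{natural gas} = (22900 − 13630)/avg = 9270/18265 = 0.507528…
%ΔP_{heating oil} = (5.15 − 4.01)/avg = 1.14/4.58 = 0.248908…
E_cross = (9270/18265) / (1.14/4.58) = 2.0390…
E_cross > 0 ⇒ the goods are substitutes.

2.04; substitutes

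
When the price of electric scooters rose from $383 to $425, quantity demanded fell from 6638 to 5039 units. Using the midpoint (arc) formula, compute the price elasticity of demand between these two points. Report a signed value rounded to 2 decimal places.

%ΔQ = (5039 − 6638) / [(6638 + 5039)/2] = -1599/5838.5 = -0.273871…
%ΔP = (425 − 383) / [(383 + 425)/2] = 42/404 = 0.103960…
Arc Ed = %ΔQ / %ΔP = (-1599/5838.5) / (42/404) = -2.6343…

-2.63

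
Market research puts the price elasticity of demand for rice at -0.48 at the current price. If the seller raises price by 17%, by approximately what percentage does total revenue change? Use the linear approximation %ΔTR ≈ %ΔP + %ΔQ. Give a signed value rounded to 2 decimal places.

%ΔQ ≈ Ed × %ΔP = (-0.48) × (+17%) = -8.1600%
%ΔTR ≈ %ΔP + %ΔQ = (+17%) + (-8.1600%) = +8.8400%

+8.84%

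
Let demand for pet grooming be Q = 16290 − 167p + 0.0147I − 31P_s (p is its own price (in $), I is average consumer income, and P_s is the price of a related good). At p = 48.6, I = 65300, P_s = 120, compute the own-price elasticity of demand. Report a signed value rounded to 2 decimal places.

At the given values, Q = 16290 − 167(48.6) + 0.0147(65300) − 31(120) = 5413.71.
∂Q/∂p = −167.
E = (-167) × (48.6/5413.71) = -1.4991…

-1.50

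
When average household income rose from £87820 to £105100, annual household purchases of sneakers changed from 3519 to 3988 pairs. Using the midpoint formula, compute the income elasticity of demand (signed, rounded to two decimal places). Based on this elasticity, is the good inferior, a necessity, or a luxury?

0.70; necessity

%ΔQ = (3988 − 3519)/[( 3519 + 3988)/2] = 469/3753.5 = 0.124950…
%ΔIncome = (105100 − 87820)/[( 87820 + 105100)/2] = 17280/96460 = 0.179141…
E_income = (469/3753.5) / (17280/96460) = 0.6974…
0 < E_income < 1 ⇒ normal good, necessity.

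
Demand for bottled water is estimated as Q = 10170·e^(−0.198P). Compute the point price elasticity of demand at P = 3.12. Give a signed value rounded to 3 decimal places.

-0.618

dQ/dP = −0.198·Q = -1085.67. At P = 3.12, Q = 5483.16.
Ed = (dQ/dP)·(P/Q) = (-1085.67) × (3.12/5483.16) = -0.61776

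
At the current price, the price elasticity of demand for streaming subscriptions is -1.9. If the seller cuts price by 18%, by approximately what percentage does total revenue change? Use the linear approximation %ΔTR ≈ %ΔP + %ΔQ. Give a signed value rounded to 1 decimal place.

%ΔQ ≈ Ed × %ΔP = (-1.9) × (-18%) = +34.2000%
%ΔTR ≈ %ΔP + %ΔQ = (-18%) + (+34.2000%) = +16.2000%

+16.2%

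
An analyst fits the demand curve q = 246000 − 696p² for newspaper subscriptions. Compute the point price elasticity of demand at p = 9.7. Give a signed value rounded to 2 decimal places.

-0.73

dq/dp = −2·696·p = -13502.4. At p = 9.7, q = 180513.36.
Ed = (dq/dp)·(p/q) = (-13502.4) × (9.7/180513.36) = -0.7255…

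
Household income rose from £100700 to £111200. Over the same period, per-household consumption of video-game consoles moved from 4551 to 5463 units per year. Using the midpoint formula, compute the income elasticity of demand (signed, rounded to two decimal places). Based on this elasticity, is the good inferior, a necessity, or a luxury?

%ΔQ = (5463 − 4551)/[( 4551 + 5463)/2] = 912/5007 = 0.182144…
%ΔIncome = (111200 − 100700)/[( 100700 + 111200)/2] = 10500/105950 = 0.099103…
E_income = (912/5007) / (10500/105950) = 1.8379…
E_income > 1 ⇒ normal good, luxury.

1.84; luxury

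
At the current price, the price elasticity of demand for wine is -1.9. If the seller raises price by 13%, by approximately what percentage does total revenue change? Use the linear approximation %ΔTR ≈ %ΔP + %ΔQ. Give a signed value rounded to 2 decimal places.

%ΔQ ≈ Ed × %ΔP = (-1.9) × (+13%) = -24.7000%
%ΔTR ≈ %ΔP + %ΔQ = (+13%) + (-24.7000%) = -11.7000%

-11.70%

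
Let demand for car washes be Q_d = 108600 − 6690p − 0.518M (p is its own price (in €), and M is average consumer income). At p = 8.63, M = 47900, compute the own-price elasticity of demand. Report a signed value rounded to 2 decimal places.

-2.22

At the given values, Q_d = 108600 − 6690(8.63) − 0.518(47900) = 26053.1.
∂Q_d/∂p = −6690.
E = (-6690) × (8.63/26053.1) = -2.2160…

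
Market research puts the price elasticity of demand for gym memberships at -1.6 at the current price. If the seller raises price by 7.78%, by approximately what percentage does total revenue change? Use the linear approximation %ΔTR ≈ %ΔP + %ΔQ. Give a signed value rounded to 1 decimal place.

%ΔQ ≈ Ed × %ΔP = (-1.6) × (+7.78%) = -12.4480%
%ΔTR ≈ %ΔP + %ΔQ = (+7.78%) + (-12.4480%) = -4.6680%

-4.7%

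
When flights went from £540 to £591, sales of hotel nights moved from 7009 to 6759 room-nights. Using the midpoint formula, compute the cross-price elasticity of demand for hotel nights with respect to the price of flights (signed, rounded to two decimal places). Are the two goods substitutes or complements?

-0.40; complements

%ΔQ_{hotel nights} = (6759 − 7009)/avg = -250/6884 = -0.036316…
%ΔP_{flights} = (591 − 540)/avg = 51/565.5 = 0.090185…
E_cross = (-250/6884) / (51/565.5) = -0.4026…
E_cross < 0 ⇒ the goods are complements.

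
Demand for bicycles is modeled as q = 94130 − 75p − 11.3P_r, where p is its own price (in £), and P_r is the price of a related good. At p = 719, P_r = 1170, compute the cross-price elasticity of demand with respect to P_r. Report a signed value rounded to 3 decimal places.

-0.490

At the given values, q = 94130 − 75(719) − 11.3(1170) = 26984.
∂q/∂P_r = -11.3.
E = (-11.3) × (1170/26984) = -0.48995…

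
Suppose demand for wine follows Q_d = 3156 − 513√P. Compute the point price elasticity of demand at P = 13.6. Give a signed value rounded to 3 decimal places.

dQ_d/dP = −513/(2√P) = -69.5533. At P = 13.6, Q_d = 1264.15.
Ed = (dQ_d/dP)·(P/Q_d) = (-69.5533) × (13.6/1264.15) = -0.74827…

-0.748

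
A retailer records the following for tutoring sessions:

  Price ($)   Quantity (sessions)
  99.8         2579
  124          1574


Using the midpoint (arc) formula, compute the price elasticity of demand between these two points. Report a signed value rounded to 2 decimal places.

%ΔQ = (1574 − 2579) / [(2579 + 1574)/2] = -1005/2076.5 = -0.483987…
%ΔP = (124 − 99.8) / [(99.8 + 124)/2] = 24.2/111.9 = 0.216264…
Arc Ed = %ΔQ / %ΔP = (-1005/2076.5) / (24.2/111.9) = -2.2379…

-2.24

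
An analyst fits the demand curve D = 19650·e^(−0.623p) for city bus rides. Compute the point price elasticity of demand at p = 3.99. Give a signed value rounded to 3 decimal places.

-2.486

dD/dp = −0.623·D = -1019.28. At p = 3.99, D = 1636.09.
Ed = (dD/dp)·(p/D) = (-1019.28) × (3.99/1636.09) = -2.48577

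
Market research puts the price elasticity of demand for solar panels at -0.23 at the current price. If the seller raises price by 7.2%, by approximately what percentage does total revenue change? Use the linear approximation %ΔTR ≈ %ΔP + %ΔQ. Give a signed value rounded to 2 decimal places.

%ΔQ ≈ Ed × %ΔP = (-0.23) × (+7.2%) = -1.6560%
%ΔTR ≈ %ΔP + %ΔQ = (+7.2%) + (-1.6560%) = +5.5440%

+5.54%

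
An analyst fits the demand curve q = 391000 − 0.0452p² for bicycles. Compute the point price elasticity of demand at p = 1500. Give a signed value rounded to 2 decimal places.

-0.70

dq/dp = −2·0.0452·p = -135.6. At p = 1500, q = 289300.
Ed = (dq/dp)·(p/q) = (-135.6) × (1500/289300) = -0.7030…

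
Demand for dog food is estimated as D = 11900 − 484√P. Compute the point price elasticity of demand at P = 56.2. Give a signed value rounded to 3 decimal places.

dD/dP = −484/(2√P) = -32.281. At P = 56.2, D = 8271.61.
Ed = (dD/dP)·(P/D) = (-32.281) × (56.2/8271.61) = -0.21932…

-0.219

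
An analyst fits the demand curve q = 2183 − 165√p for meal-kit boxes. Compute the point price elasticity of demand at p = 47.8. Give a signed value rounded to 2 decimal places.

-0.55

dq/dp = −165/(2√p) = -11.9327. At p = 47.8, q = 1042.23.
Ed = (dq/dp)·(p/q) = (-11.9327) × (47.8/1042.23) = -0.5472…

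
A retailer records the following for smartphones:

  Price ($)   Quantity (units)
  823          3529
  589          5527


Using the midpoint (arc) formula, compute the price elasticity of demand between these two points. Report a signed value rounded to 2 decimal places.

%ΔQ = (5527 − 3529) / [(3529 + 5527)/2] = 1998/4528 = 0.441254…
%ΔP = (589 − 823) / [(823 + 589)/2] = -234/706 = -0.331444…
Arc Ed = %ΔQ / %ΔP = (1998/4528) / (-234/706) = -1.3313…

-1.33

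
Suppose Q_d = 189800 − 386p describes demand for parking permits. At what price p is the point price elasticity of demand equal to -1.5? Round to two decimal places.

295.03

Ed = −386p/(189800 − 386p). Set this equal to -1.5:
386p = 1.5·(189800 − 386p) ⇒ 386p(1 + 1.5) = 1.5·189800
p = 1.5·189800 / (386·2.5) = 295.0259…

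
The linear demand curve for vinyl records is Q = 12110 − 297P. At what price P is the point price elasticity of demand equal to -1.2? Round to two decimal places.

22.24

Ed = −297P/(12110 − 297P). Set this equal to -1.2:
297P = 1.2·(12110 − 297P) ⇒ 297P(1 + 1.2) = 1.2·12110
P = 1.2·12110 / (297·2.2) = 22.2405…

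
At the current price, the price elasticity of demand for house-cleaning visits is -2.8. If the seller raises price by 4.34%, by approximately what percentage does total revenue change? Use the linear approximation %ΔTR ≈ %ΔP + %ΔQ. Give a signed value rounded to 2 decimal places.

-7.81%

%ΔQ ≈ Ed × %ΔP = (-2.8) × (+4.34%) = -12.1520%
%ΔTR ≈ %ΔP + %ΔQ = (+4.34%) + (-12.1520%) = -7.8120%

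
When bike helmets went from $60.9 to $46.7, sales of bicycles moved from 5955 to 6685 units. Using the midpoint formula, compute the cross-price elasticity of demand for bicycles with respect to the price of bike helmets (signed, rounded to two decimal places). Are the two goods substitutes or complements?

%ΔQ_{bicycles} = (6685 − 5955)/avg = 730/6320 = 0.115506…
%ΔP_{bike helmets} = (46.7 − 60.9)/avg = -14.2/53.8 = -0.263940…
E_cross = (730/6320) / (-14.2/53.8) = -0.4376…
E_cross < 0 ⇒ the goods are complements.

-0.44; complements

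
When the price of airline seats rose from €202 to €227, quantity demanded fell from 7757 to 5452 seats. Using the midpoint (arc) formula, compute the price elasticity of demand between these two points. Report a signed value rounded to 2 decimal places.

%ΔQ = (5452 − 7757) / [(7757 + 5452)/2] = -2305/6604.5 = -0.349004…
%ΔP = (227 − 202) / [(202 + 227)/2] = 25/214.5 = 0.116550…
Arc Ed = %ΔQ / %ΔP = (-2305/6604.5) / (25/214.5) = -2.9944…

-2.99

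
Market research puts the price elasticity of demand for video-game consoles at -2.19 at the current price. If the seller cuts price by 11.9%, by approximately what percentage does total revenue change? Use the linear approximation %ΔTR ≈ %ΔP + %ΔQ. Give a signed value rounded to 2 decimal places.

+14.16%

%ΔQ ≈ Ed × %ΔP = (-2.19) × (-11.9%) = +26.0610%
%ΔTR ≈ %ΔP + %ΔQ = (-11.9%) + (+26.0610%) = +14.1610%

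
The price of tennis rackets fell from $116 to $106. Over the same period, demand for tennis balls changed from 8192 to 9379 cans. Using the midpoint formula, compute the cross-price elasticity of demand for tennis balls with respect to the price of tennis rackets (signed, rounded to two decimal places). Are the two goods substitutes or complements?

%ΔQ_{tennis balls} = (9379 − 8192)/avg = 1187/8785.5 = 0.135108…
%ΔP_{tennis rackets} = (106 − 116)/avg = -10/111 = -0.090090…
E_cross = (1187/8785.5) / (-10/111) = -1.4997…
E_cross < 0 ⇒ the goods are complements.

-1.50; complements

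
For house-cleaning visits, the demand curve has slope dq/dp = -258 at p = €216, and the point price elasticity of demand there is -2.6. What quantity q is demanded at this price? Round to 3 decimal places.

Ed = (dq/dp)·(p/q) ⇒ q = (dq/dp)·p/Ed = (-258)·216/(-2.6) = 21433.84615…

21433.846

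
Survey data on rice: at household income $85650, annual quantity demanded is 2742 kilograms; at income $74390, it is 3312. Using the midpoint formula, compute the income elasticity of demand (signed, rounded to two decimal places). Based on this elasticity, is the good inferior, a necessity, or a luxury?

-1.34; inferior

%ΔQ = (3312 − 2742)/[( 2742 + 3312)/2] = 570/3027 = 0.188305…
%ΔIncome = (74390 − 85650)/[( 85650 + 74390)/2] = -11260/80020 = -0.140714…
E_income = (570/3027) / (-11260/80020) = -1.3382…
E_income < 0 ⇒ inferior good.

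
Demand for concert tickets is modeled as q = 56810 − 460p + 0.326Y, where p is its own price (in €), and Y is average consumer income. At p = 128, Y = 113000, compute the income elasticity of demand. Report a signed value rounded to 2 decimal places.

1.06

At the given values, q = 56810 − 460(128) + 0.326(113000) = 34768.
∂q/∂Y = 0.326.
E = (0.326) × (113000/34768) = 1.0595…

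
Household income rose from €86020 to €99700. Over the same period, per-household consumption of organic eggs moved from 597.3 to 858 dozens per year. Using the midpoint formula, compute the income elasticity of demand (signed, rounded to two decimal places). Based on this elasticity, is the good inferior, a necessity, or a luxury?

%ΔQ = (858 − 597.3)/[( 597.3 + 858)/2] = 260.7/727.65 = 0.358276…
%ΔIncome = (99700 − 86020)/[( 86020 + 99700)/2] = 13680/92860 = 0.147318…
E_income = (260.7/727.65) / (13680/92860) = 2.4319…
E_income > 1 ⇒ normal good, luxury.

2.43; luxury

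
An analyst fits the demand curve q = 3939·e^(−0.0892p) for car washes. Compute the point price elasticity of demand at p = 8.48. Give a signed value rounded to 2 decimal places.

-0.76

dq/dp = −0.0892·q = -164.909. At p = 8.48, q = 1848.75.
Ed = (dq/dp)·(p/q) = (-164.909) × (8.48/1848.75) = -0.7564…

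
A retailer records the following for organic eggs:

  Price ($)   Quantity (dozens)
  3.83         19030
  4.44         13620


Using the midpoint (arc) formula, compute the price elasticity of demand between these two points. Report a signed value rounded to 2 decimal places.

%ΔQ = (13620 − 19030) / [(19030 + 13620)/2] = -5410/16325 = -0.331393…
%ΔP = (4.44 − 3.83) / [(3.83 + 4.44)/2] = 0.61/4.135 = 0.147521…
Arc Ed = %ΔQ / %ΔP = (-5410/16325) / (0.61/4.135) = -2.2464…

-2.25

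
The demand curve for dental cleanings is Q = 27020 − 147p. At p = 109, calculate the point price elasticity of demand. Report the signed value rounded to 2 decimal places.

dQ/dp = −147. At p = 109, Q = 27020 − 147(109) = 10997.
Ed = (dQ/dp)·(p/Q) = −147 × (109/10997) = -1.4570…

-1.46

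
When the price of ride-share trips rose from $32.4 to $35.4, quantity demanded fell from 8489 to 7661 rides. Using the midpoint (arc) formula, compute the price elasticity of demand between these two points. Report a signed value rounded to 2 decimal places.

-1.16

%ΔQ = (7661 − 8489) / [(8489 + 7661)/2] = -828/8075 = -0.102538…
%ΔP = (35.4 − 32.4) / [(32.4 + 35.4)/2] = 3/33.9 = 0.088495…
Arc Ed = %ΔQ / %ΔP = (-828/8075) / (3/33.9) = -1.1586…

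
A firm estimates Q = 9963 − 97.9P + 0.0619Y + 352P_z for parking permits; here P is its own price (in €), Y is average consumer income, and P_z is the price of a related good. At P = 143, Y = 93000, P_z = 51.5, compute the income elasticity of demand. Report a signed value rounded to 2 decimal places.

0.29

At the given values, Q = 9963 − 97.9(143) + 0.0619(93000) + 352(51.5) = 19848.
∂Q/∂Y = 0.0619.
E = (0.0619) × (93000/19848) = 0.2900…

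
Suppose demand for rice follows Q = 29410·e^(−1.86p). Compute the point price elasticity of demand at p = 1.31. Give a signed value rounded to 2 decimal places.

-2.44

dQ/dp = −1.86·Q = -4784.16. At p = 1.31, Q = 2572.13.
Ed = (dQ/dp)·(p/Q) = (-4784.16) × (1.31/2572.13) = -2.4366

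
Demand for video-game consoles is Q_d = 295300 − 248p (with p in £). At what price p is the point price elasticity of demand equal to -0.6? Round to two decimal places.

Ed = −248p/(295300 − 248p). Set this equal to -0.6:
248p = 0.6·(295300 − 248p) ⇒ 248p(1 + 0.6) = 0.6·295300
p = 0.6·295300 / (248·1.6) = 446.5221…

446.52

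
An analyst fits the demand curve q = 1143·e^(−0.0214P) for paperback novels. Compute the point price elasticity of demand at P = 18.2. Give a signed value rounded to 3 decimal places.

-0.389

dq/dP = −0.0214·q = -16.5696. At P = 18.2, q = 774.279.
Ed = (dq/dP)·(P/q) = (-16.5696) × (18.2/774.279) = -0.38948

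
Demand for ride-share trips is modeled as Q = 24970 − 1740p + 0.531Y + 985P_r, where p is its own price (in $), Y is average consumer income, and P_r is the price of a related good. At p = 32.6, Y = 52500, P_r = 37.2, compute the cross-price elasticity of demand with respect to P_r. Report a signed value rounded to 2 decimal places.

1.12

At the given values, Q = 24970 − 1740(32.6) + 0.531(52500) + 985(37.2) = 32765.5.
∂Q/∂P_r = 985.
E = (985) × (37.2/32765.5) = 1.1183…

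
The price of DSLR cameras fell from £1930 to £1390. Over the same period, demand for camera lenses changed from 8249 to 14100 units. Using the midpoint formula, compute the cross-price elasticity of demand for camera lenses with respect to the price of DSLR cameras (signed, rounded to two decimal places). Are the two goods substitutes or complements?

-1.61; complements

%ΔQ_{camera lenses} = (14100 − 8249)/avg = 5851/11174.5 = 0.523602…
%ΔP_{DSLR cameras} = (1390 − 1930)/avg = -540/1660 = -0.325301…
E_cross = (5851/11174.5) / (-540/1660) = -1.6095…
E_cross < 0 ⇒ the goods are complements.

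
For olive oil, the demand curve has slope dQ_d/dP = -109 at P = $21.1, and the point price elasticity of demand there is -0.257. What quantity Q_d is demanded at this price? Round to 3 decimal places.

Ed = (dQ_d/dP)·(P/Q_d) ⇒ Q_d = (dQ_d/dP)·P/Ed = (-109)·21.1/(-0.257) = 8949.02723…

8949.027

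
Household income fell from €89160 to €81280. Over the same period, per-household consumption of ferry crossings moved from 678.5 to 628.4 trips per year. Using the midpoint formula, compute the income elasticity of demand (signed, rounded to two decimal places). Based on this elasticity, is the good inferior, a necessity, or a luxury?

%ΔQ = (628.4 − 678.5)/[( 678.5 + 628.4)/2] = -50.1/653.45 = -0.076669…
%ΔIncome = (81280 − 89160)/[( 89160 + 81280)/2] = -7880/85220 = -0.092466…
E_income = (-50.1/653.45) / (-7880/85220) = 0.8291…
0 < E_income < 1 ⇒ normal good, necessity.

0.83; necessity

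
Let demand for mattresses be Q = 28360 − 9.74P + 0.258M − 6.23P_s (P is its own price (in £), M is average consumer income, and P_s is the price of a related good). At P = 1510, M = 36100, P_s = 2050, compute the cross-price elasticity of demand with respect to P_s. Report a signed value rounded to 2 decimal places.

-1.25

At the given values, Q = 28360 − 9.74(1510) + 0.258(36100) − 6.23(2050) = 10194.9.
∂Q/∂P_s = -6.23.
E = (-6.23) × (2050/10194.9) = -1.2527…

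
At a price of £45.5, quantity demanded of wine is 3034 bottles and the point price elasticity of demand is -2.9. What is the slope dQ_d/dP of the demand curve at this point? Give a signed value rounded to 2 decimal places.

Ed = (dQ_d/dP)·(P/Q_d) ⇒ dQ_d/dP = Ed·Q_d/P = (-2.9)·3034/45.5 = -193.3758…

-193.38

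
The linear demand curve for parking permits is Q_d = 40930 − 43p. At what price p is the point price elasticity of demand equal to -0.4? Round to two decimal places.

271.96

Ed = −43p/(40930 − 43p). Set this equal to -0.4:
43p = 0.4·(40930 − 43p) ⇒ 43p(1 + 0.4) = 0.4·40930
p = 0.4·40930 / (43·1.4) = 271.9601…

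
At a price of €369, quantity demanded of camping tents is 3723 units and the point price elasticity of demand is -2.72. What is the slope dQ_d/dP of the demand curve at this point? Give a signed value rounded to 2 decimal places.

-27.44

Ed = (dQ_d/dP)·(P/Q_d) ⇒ dQ_d/dP = Ed·Q_d/P = (-2.72)·3723/369 = -27.4432…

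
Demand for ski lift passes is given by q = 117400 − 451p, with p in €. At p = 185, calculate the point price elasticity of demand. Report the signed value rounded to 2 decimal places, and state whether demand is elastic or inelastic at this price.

-2.46; elastic

dq/dp = −451. At p = 185, q = 117400 − 451(185) = 33965.
Ed = (dq/dp)·(p/q) = −451 × (185/33965) = -2.4564…
|Ed| = 2.46 > 1, so demand is elastic.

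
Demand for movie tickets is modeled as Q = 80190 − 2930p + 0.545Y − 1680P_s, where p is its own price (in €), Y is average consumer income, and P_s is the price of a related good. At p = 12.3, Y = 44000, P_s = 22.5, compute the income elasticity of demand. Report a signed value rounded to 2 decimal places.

0.79

At the given values, Q = 80190 − 2930(12.3) + 0.545(44000) − 1680(22.5) = 30331.
∂Q/∂Y = 0.545.
E = (0.545) × (44000/30331) = 0.7906…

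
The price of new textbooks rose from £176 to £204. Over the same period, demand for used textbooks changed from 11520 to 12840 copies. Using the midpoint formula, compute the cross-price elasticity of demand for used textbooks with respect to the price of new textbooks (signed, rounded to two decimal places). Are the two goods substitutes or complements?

0.74; substitutes

%ΔQ_{used textbooks} = (12840 − 11520)/avg = 1320/12180 = 0.108374…
%ΔP_{new textbooks} = (204 − 176)/avg = 28/190 = 0.147368…
E_cross = (1320/12180) / (28/190) = 0.7353…
E_cross > 0 ⇒ the goods are substitutes.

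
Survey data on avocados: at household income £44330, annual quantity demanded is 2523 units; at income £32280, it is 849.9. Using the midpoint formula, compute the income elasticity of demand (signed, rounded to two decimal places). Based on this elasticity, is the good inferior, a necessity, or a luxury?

%ΔQ = (849.9 − 2523)/[( 2523 + 849.9)/2] = -1673.1/1686.45 = -0.992083…
%ΔIncome = (32280 − 44330)/[( 44330 + 32280)/2] = -12050/38305 = -0.314580…
E_income = (-1673.1/1686.45) / (-12050/38305) = 3.1536…
E_income > 1 ⇒ normal good, luxury.

3.15; luxury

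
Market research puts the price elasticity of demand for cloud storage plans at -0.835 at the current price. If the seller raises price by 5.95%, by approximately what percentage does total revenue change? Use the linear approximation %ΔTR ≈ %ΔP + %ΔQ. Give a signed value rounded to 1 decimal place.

+1.0%

%ΔQ ≈ Ed × %ΔP = (-0.835) × (+5.95%) = -4.9683%
%ΔTR ≈ %ΔP + %ΔQ = (+5.95%) + (-4.9683%) = +0.9818%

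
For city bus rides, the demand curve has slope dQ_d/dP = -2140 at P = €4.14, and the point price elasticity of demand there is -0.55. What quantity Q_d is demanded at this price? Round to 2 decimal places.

Ed = (dQ_d/dP)·(P/Q_d) ⇒ Q_d = (dQ_d/dP)·P/Ed = (-2140)·4.14/(-0.55) = 16108.3636…

16108.36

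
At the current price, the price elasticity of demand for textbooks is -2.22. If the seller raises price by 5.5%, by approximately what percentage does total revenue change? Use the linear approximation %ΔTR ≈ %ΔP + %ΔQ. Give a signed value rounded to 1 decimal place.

%ΔQ ≈ Ed × %ΔP = (-2.22) × (+5.5%) = -12.2100%
%ΔTR ≈ %ΔP + %ΔQ = (+5.5%) + (-12.2100%) = -6.7100%

-6.7%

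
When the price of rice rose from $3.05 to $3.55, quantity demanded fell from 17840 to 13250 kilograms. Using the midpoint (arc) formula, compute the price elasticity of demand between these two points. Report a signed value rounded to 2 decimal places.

%ΔQ = (13250 − 17840) / [(17840 + 13250)/2] = -4590/15545 = -0.295271…
%ΔP = (3.55 − 3.05) / [(3.05 + 3.55)/2] = 0.5/3.3 = 0.151515…
Arc Ed = %ΔQ / %ΔP = (-4590/15545) / (0.5/3.3) = -1.9487…

-1.95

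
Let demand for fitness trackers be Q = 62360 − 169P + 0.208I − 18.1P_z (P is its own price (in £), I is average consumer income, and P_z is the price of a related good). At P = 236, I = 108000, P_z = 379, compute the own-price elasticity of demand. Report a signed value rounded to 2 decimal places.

At the given values, Q = 62360 − 169(236) + 0.208(108000) − 18.1(379) = 38080.1.
∂Q/∂P = −169.
E = (-169) × (236/38080.1) = -1.0473…

-1.05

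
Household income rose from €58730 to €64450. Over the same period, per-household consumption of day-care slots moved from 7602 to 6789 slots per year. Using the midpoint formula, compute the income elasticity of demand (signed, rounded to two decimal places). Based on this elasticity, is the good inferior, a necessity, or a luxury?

%ΔQ = (6789 − 7602)/[( 7602 + 6789)/2] = -813/7195.5 = -0.112987…
%ΔIncome = (64450 − 58730)/[( 58730 + 64450)/2] = 5720/61590 = 0.092872…
E_income = (-813/7195.5) / (5720/61590) = -1.2165…
E_income < 0 ⇒ inferior good.

-1.22; inferior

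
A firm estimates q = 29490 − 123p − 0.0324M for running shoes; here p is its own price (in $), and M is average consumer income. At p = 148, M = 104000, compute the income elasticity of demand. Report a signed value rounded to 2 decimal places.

-0.43

At the given values, q = 29490 − 123(148) − 0.0324(104000) = 7916.4.
∂q/∂M = -0.0324.
E = (-0.0324) × (104000/7916.4) = -0.4256…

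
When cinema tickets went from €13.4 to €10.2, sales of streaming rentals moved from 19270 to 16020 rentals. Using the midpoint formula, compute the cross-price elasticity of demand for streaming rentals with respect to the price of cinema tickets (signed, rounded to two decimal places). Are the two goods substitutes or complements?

0.68; substitutes

%ΔQ_{streaming rentals} = (16020 − 19270)/avg = -3250/17645 = -0.184188…
%ΔP_{cinema tickets} = (10.2 − 13.4)/avg = -3.2/11.8 = -0.271186…
E_cross = (-3250/17645) / (-3.2/11.8) = 0.6791…
E_cross > 0 ⇒ the goods are substitutes.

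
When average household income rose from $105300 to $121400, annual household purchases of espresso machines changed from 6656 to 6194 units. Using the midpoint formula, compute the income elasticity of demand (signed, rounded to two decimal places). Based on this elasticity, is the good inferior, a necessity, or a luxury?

-0.51; inferior

%ΔQ = (6194 − 6656)/[( 6656 + 6194)/2] = -462/6425 = -0.071906…
%ΔIncome = (121400 − 105300)/[( 105300 + 121400)/2] = 16100/113350 = 0.142037…
E_income = (-462/6425) / (16100/113350) = -0.5062…
E_income < 0 ⇒ inferior good.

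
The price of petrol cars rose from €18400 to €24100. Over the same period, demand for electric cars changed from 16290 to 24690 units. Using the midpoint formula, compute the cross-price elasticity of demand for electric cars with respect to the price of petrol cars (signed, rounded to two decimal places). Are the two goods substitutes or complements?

%ΔQ_{electric cars} = (24690 − 16290)/avg = 8400/20490 = 0.409956…
%ΔP_{petrol cars} = (24100 − 18400)/avg = 5700/21250 = 0.268235…
E_cross = (8400/20490) / (5700/21250) = 1.5283…
E_cross > 0 ⇒ the goods are substitutes.

1.53; substitutes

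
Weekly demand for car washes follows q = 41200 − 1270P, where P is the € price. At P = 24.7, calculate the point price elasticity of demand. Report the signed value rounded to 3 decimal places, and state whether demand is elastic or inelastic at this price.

dq/dP = −1270. At P = 24.7, q = 41200 − 1270(24.7) = 9831.
Ed = (dq/dP)·(P/q) = −1270 × (24.7/9831) = -3.19082…
|Ed| = 3.191 > 1, so demand is elastic.

-3.191; elastic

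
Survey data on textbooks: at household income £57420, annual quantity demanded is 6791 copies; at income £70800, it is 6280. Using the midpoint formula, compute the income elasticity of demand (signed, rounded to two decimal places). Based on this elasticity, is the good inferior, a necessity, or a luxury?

-0.37; inferior

%ΔQ = (6280 − 6791)/[( 6791 + 6280)/2] = -511/6535.5 = -0.078188…
%ΔIncome = (70800 − 57420)/[( 57420 + 70800)/2] = 13380/64110 = 0.208703…
E_income = (-511/6535.5) / (13380/64110) = -0.3746…
E_income < 0 ⇒ inferior good.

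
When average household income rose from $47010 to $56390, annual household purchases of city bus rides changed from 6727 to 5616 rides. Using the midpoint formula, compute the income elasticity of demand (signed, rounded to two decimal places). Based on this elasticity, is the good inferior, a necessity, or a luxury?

-0.99; inferior

%ΔQ = (5616 − 6727)/[( 6727 + 5616)/2] = -1111/6171.5 = -0.180021…
%ΔIncome = (56390 − 47010)/[( 47010 + 56390)/2] = 9380/51700 = 0.181431…
E_income = (-1111/6171.5) / (9380/51700) = -0.9922…
E_income < 0 ⇒ inferior good.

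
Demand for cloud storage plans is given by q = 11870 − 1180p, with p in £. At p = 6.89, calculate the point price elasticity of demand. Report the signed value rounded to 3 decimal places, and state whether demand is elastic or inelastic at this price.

-2.174; elastic

dq/dp = −1180. At p = 6.89, q = 11870 − 1180(6.89) = 3739.8.
Ed = (dq/dp)·(p/q) = −1180 × (6.89/3739.8) = -2.17396…
|Ed| = 2.174 > 1, so demand is elastic.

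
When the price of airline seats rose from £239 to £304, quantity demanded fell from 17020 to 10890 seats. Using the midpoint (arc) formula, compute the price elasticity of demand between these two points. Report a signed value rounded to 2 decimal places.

-1.83

%ΔQ = (10890 − 17020) / [(17020 + 10890)/2] = -6130/13955 = -0.439269…
%ΔP = (304 − 239) / [(239 + 304)/2] = 65/271.5 = 0.239410…
Arc Ed = %ΔQ / %ΔP = (-6130/13955) / (65/271.5) = -1.8347…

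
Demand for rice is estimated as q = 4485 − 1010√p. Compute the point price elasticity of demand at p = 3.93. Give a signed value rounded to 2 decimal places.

-0.40

dq/dp = −1010/(2√p) = -254.739. At p = 3.93, q = 2482.75.
Ed = (dq/dp)·(p/q) = (-254.739) × (3.93/2482.75) = -0.4032…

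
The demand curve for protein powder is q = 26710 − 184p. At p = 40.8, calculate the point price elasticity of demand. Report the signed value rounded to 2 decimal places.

dq/dp = −184. At p = 40.8, q = 26710 − 184(40.8) = 19202.8.
Ed = (dq/dp)·(p/q) = −184 × (40.8/19202.8) = -0.3909…

-0.39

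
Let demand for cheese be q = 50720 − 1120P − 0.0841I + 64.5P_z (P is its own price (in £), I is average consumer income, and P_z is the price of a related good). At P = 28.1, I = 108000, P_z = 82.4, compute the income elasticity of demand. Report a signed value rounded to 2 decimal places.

-0.59

At the given values, q = 50720 − 1120(28.1) − 0.0841(108000) + 64.5(82.4) = 15480.
∂q/∂I = -0.0841.
E = (-0.0841) × (108000/15480) = -0.5867…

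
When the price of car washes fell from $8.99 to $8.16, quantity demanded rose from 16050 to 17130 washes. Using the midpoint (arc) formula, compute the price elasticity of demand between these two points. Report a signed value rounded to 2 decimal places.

%ΔQ = (17130 − 16050) / [(16050 + 17130)/2] = 1080/16590 = 0.065099…
%ΔP = (8.16 − 8.99) / [(8.99 + 8.16)/2] = -0.83/8.575 = -0.096793…
Arc Ed = %ΔQ / %ΔP = (1080/16590) / (-0.83/8.575) = -0.6725…

-0.67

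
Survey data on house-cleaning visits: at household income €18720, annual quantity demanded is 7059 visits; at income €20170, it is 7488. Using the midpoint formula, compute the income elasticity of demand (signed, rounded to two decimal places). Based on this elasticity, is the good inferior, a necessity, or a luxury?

%ΔQ = (7488 − 7059)/[( 7059 + 7488)/2] = 429/7273.5 = 0.058981…
%ΔIncome = (20170 − 18720)/[( 18720 + 20170)/2] = 1450/19445 = 0.074569…
E_income = (429/7273.5) / (1450/19445) = 0.7909…
0 < E_income < 1 ⇒ normal good, necessity.

0.79; necessity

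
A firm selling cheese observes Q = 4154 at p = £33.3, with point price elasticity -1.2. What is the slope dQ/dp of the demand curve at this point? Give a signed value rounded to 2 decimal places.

-149.69

Ed = (dQ/dp)·(p/Q) ⇒ dQ/dp = Ed·Q/p = (-1.2)·4154/33.3 = -149.6936…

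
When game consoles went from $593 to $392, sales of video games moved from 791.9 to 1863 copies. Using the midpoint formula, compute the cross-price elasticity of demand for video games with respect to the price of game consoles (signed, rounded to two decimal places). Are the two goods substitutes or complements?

-1.98; complements

%ΔQ_{video games} = (1863 − 791.9)/avg = 1071.1/1327.45 = 0.806885…
%ΔP_{game consoles} = (392 − 593)/avg = -201/492.5 = -0.408121…
E_cross = (1071.1/1327.45) / (-201/492.5) = -1.9770…
E_cross < 0 ⇒ the goods are complements.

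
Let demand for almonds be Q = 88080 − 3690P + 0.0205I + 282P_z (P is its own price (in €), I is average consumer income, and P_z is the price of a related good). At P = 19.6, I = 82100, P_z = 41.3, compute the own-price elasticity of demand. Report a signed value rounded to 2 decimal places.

At the given values, Q = 88080 − 3690(19.6) + 0.0205(82100) + 282(41.3) = 29085.65.
∂Q/∂P = −3690.
E = (-3690) × (19.6/29085.65) = -2.4865…

-2.49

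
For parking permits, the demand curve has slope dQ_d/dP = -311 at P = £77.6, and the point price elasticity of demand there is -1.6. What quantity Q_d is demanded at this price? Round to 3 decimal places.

15083.500

Ed = (dQ_d/dP)·(P/Q_d) ⇒ Q_d = (dQ_d/dP)·P/Ed = (-311)·77.6/(-1.6) = 15083.5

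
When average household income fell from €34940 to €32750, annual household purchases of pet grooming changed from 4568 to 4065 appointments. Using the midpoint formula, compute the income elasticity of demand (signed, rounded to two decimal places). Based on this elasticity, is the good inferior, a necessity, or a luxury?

%ΔQ = (4065 − 4568)/[( 4568 + 4065)/2] = -503/4316.5 = -0.116529…
%ΔIncome = (32750 − 34940)/[( 34940 + 32750)/2] = -2190/33845 = -0.064706…
E_income = (-503/4316.5) / (-2190/33845) = 1.8008…
E_income > 1 ⇒ normal good, luxury.

1.80; luxury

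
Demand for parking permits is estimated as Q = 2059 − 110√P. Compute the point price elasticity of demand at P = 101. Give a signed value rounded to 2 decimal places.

-0.58

dQ/dP = −110/(2√P) = -5.4727. At P = 101, Q = 953.514.
Ed = (dQ/dP)·(P/Q) = (-5.4727) × (101/953.514) = -0.5796…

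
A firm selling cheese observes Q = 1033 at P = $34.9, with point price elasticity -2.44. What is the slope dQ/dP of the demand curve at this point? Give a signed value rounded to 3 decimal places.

Ed = (dQ/dP)·(P/Q) ⇒ dQ/dP = Ed·Q/P = (-2.44)·1033/34.9 = -72.22120…

-72.221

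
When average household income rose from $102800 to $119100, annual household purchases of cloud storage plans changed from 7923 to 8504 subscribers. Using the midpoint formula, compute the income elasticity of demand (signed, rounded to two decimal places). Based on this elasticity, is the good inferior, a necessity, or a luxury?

%ΔQ = (8504 − 7923)/[( 7923 + 8504)/2] = 581/8213.5 = 0.070737…
%ΔIncome = (119100 − 102800)/[( 102800 + 119100)/2] = 16300/110950 = 0.146913…
E_income = (581/8213.5) / (16300/110950) = 0.4814…
0 < E_income < 1 ⇒ normal good, necessity.

0.48; necessity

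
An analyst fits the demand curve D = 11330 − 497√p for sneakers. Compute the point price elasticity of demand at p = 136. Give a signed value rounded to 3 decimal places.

dD/dp = −497/(2√p) = -21.3087. At p = 136, D = 5534.03.
Ed = (dD/dp)·(p/D) = (-21.3087) × (136/5534.03) = -0.52366…

-0.524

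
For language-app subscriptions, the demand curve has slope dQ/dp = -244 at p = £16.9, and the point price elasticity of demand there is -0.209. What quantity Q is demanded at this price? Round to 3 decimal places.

19730.144

Ed = (dQ/dp)·(p/Q) ⇒ Q = (dQ/dp)·p/Ed = (-244)·16.9/(-0.209) = 19730.14354…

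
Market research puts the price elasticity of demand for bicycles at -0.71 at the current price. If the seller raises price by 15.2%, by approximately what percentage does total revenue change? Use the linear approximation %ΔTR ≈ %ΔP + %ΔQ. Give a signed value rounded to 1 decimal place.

+4.4%

%ΔQ ≈ Ed × %ΔP = (-0.71) × (+15.2%) = -10.7920%
%ΔTR ≈ %ΔP + %ΔQ = (+15.2%) + (-10.7920%) = +4.4080%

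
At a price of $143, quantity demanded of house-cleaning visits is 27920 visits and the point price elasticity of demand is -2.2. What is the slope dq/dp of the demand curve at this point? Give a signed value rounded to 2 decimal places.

-429.54

Ed = (dq/dp)·(p/q) ⇒ dq/dp = Ed·q/p = (-2.2)·27920/143 = -429.5384…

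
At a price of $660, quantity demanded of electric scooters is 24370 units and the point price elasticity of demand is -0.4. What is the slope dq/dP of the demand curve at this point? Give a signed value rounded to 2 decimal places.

-14.77

Ed = (dq/dP)·(P/q) ⇒ dq/dP = Ed·q/P = (-0.4)·24370/660 = -14.7696…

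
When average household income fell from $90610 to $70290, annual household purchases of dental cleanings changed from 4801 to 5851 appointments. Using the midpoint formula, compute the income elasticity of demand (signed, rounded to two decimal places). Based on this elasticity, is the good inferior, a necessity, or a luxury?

%ΔQ = (5851 − 4801)/[( 4801 + 5851)/2] = 1050/5326 = 0.197146…
%ΔIncome = (70290 − 90610)/[( 90610 + 70290)/2] = -20320/80450 = -0.252579…
E_income = (1050/5326) / (-20320/80450) = -0.7805…
E_income < 0 ⇒ inferior good.

-0.78; inferior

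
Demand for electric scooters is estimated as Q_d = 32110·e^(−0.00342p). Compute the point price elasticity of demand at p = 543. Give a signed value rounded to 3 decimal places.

dQ_d/dp = −0.00342·Q_d = -17.1457. At p = 543, Q_d = 5013.37.
Ed = (dQ_d/dp)·(p/Q_d) = (-17.1457) × (543/5013.37) = -1.85706

-1.857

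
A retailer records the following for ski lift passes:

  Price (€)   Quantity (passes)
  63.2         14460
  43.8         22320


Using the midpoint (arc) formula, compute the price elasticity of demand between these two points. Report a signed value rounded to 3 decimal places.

-1.179

%ΔQ = (22320 − 14460) / [(14460 + 22320)/2] = 7860/18390 = 0.427406…
%ΔP = (43.8 − 63.2) / [(63.2 + 43.8)/2] = -19.4/53.5 = -0.362616…
Arc Ed = %ΔQ / %ΔP = (7860/18390) / (-19.4/53.5) = -1.17867…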